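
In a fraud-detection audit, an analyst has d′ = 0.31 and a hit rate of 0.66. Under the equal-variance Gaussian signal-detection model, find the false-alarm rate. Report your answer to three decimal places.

z(hit rate) = z(0.66) = 0.4125
z(FA) = z(H) − d' = 0.4125 − 0.31 = 0.1025
false-alarm rate = Φ(0.1025) = 0.5408

false-alarm rate = 0.541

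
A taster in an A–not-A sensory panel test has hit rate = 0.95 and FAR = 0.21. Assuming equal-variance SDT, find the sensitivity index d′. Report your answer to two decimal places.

d′ = 2.45

z(H) = z(0.95) = 1.645
z(FA) = z(0.21) = -0.806
d' = z(H) − z(FA) = 1.645 − (-0.806) = 2.451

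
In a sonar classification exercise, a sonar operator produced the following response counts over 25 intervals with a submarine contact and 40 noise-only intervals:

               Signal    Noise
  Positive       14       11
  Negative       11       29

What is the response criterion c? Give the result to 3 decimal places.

c = 0.223

H = 14/25 = 0.5600
FA = 11/40 = 0.2750
Φ⁻¹(H) = Φ⁻¹(0.5600) = 0.1510
Φ⁻¹(FA) = Φ⁻¹(0.2750) = -0.5978
c = −½·[z(H) + z(FA)] = −0.5 × (0.1510 + (-0.5978)) = 0.2234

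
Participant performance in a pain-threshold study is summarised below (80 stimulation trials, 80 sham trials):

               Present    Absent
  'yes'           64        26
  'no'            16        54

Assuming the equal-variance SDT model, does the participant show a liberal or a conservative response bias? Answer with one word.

liberal

z(H) = 0.842, z(FA) = -0.454
c = −½·(z(H) + z(FA)) = -0.194
c < 0 → liberal criterion (biased toward responding “yes”).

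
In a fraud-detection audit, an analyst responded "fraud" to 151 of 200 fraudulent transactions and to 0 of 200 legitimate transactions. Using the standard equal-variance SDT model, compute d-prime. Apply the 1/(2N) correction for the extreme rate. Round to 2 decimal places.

d-prime = 3.50

The false-alarm rate is 0/200 = 0, so apply the 1/(2N) correction: FA → 1/(2·200) = 0.00250.
z(H) = z(0.75500) = 0.690
z(FA) = z(0.00250) = -2.807
d' = 0.690 − (-2.807) = 3.497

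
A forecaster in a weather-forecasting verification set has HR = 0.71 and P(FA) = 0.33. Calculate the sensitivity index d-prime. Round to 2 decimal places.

z(H) = 0.553
z(FA) = -0.440
d' = z(H) − z(FA) = 0.553 − (-0.440) = 0.993

d-prime = 0.99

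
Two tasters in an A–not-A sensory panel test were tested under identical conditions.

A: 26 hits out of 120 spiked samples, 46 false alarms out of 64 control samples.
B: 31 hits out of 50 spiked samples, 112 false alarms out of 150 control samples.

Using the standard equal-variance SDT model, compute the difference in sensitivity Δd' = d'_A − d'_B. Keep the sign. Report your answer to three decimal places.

Δd' = -1.004

A: z(0.2167) = -0.7834, z(0.7188) = 0.5793, d' = -1.3627
B: z(0.6200) = 0.3055, z(0.7467) = 0.6641, d' = -0.3586
Δd' = d'_A − d'_B = -1.3627 − (-0.3586) = -1.0041
B has the higher sensitivity.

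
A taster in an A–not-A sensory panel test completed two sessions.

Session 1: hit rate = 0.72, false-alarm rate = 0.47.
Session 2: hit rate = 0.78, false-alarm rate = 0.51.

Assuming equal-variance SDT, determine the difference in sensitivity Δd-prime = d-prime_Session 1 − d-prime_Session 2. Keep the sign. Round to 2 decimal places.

Session 1: z(0.72) = 0.583, z(0.47) = -0.075, d' = 0.658
Session 2: z(0.78) = 0.772, z(0.51) = 0.025, d' = 0.747
Δd' = d'_Session 1 − d'_Session 2 = 0.658 − 0.747 = -0.089
Session 2 has the higher sensitivity.

Δd-prime = -0.09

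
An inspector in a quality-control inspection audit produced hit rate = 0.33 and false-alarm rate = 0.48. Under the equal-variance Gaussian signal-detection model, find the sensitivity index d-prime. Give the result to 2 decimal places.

Φ⁻¹(H) = -0.440
Φ⁻¹(FA) = -0.050
d' = z(H) − z(FA) = -0.440 − (-0.050) = -0.390

d-prime = -0.39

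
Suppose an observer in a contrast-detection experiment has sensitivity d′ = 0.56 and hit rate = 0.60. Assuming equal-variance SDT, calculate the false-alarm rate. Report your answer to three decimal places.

false-alarm rate = 0.380

z(hit rate) = z(0.60) = 0.2533
z(FA) = z(H) − d' = 0.2533 − 0.56 = -0.3067
false-alarm rate = Φ(-0.3067) = 0.3795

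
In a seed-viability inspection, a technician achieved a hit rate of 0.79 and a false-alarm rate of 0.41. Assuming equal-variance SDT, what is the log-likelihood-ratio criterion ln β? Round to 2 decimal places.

z(0.79) = 0.806, z(0.41) = -0.228
ln β = −½·[z(H)² − z(FA)²] = −0.5 × (0.650 − 0.052) = -0.299

ln β = -0.30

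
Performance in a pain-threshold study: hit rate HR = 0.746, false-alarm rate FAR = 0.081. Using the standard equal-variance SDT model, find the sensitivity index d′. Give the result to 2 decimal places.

z(0.746) = 0.6620, z(0.081) = -1.3984
d' = z(H) − z(FA) = 0.6620 − (-1.3984) = 2.0604

d′ = 2.06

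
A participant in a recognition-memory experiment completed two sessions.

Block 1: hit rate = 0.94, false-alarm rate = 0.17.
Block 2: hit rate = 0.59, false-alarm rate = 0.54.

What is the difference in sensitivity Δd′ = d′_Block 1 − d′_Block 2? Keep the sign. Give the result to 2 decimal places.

Δd′ = 2.38

Block 1: z(0.94) = 1.555, z(0.17) = -0.954, d' = 2.509
Block 2: z(0.59) = 0.228, z(0.54) = 0.100, d' = 0.128
Δd' = d'_Block 1 − d'_Block 2 = 2.509 − 0.128 = 2.381
Block 1 has the higher sensitivity.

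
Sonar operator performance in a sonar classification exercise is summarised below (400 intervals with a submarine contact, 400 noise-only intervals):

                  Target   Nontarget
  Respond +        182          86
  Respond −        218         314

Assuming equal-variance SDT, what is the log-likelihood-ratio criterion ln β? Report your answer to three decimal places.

ln β = 0.305

H = 182/400 = 0.4550
FA = 86/400 = 0.2150
Φ⁻¹(H) = Φ⁻¹(0.4550) = -0.1130
Φ⁻¹(FA) = Φ⁻¹(0.2150) = -0.7892
ln β = −½·[z(H)² − z(FA)²] = −0.5 × (0.0128 − 0.6228) = 0.3050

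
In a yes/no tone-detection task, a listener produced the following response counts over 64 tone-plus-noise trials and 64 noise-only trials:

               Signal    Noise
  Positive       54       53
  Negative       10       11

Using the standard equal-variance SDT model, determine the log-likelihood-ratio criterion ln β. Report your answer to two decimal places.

ln β = -0.06

H = 54/64 = 0.8438
FA = 53/64 = 0.8281
z(H) = z(0.8438) = 1.010
z(FA) = z(0.8281) = 0.947
ln β = −½·[z(H)² − z(FA)²] = −0.5 × (1.020 − 0.897) = -0.0615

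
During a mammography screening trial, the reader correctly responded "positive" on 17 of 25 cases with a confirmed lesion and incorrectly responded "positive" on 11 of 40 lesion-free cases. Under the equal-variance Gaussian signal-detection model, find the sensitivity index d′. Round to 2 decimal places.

d′ = 1.07

H = 17/25 = 0.6800
FA = 11/40 = 0.2750
z(H) = 0.468
z(FA) = -0.598
d' = z(H) − z(FA) = 0.468 − (-0.598) = 1.066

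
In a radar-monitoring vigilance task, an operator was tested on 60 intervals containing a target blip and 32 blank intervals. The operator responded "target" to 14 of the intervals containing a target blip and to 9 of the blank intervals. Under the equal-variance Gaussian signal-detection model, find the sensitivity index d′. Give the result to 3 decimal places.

H = 14/60 = 0.2333
FA = 9/32 = 0.2812
Φ⁻¹(H) = Φ⁻¹(0.2333) = -0.7280
Φ⁻¹(FA) = Φ⁻¹(0.2812) = -0.5793
d' = z(H) − z(FA) = -0.7280 − (-0.5793) = -0.1487

d′ = -0.149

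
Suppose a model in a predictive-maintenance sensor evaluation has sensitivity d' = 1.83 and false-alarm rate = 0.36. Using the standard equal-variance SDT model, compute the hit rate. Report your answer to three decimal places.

hit rate = 0.929

z(false-alarm rate) = z(0.36) = -0.3585
z(H) = z(FA) + d' = -0.3585 + 1.83 = 1.4715
hit rate = Φ(1.4715) = 0.9294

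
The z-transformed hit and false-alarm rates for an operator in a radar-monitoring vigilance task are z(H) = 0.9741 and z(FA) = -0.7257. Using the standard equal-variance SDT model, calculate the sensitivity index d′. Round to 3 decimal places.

d' = z(H) − z(FA) = 0.9741 − (-0.7257) = 1.6998

d′ = 1.700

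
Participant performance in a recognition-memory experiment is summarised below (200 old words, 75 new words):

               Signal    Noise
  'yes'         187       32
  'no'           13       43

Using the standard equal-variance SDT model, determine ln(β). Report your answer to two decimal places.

ln β = -1.13

H = 187/200 = 0.9350
FA = 32/75 = 0.4267
z(0.9350) = 1.514, z(0.4267) = -0.185
ln β = −½·[z(H)² − z(FA)²] = −0.5 × (2.292 − 0.034) = -1.129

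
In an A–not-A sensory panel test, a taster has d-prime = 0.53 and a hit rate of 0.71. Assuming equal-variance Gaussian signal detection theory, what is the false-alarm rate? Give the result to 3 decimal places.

z(hit rate) = z(0.71) = 0.5534
z(FA) = z(H) − d' = 0.5534 − 0.53 = 0.0234
false-alarm rate = Φ(0.0234) = 0.5093

false-alarm rate = 0.509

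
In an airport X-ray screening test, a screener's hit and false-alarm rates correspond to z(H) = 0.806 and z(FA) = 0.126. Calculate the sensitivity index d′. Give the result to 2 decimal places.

d' = z(H) − z(FA) = 0.806 − 0.126 = 0.680

d′ = 0.68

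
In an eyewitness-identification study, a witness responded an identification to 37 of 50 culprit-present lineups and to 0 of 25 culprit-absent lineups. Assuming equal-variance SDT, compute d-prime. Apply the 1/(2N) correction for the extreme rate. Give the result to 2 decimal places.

The false-alarm rate is 0/25 = 0, so apply the 1/(2N) correction: FA → 1/(2·25) = 0.02000.
z(H) = z(0.74000) = 0.643
z(FA) = z(0.02000) = -2.054
d' = 0.643 − (-2.054) = 2.697

d-prime = 2.70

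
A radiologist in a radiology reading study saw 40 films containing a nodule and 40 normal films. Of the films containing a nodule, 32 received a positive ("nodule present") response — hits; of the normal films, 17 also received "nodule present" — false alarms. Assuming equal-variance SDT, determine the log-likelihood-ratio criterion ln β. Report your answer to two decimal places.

H = 32/40 = 0.8000
FA = 17/40 = 0.4250
Φ⁻¹(H) = Φ⁻¹(0.8000) = 0.842
Φ⁻¹(FA) = Φ⁻¹(0.4250) = -0.189
ln β = −½·[z(H)² − z(FA)²] = −0.5 × (0.709 − 0.036) = -0.3365

ln β = -0.34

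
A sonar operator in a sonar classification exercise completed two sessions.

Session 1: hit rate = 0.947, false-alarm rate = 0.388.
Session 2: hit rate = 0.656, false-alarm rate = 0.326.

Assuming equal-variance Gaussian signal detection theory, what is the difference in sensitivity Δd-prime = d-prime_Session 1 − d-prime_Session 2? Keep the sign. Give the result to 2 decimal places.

Δd-prime = 1.05

Session 1: z(0.947) = 1.616, z(0.388) = -0.285, d' = 1.901
Session 2: z(0.656) = 0.402, z(0.326) = -0.451, d' = 0.853
Δd' = d'_Session 1 − d'_Session 2 = 1.901 − 0.853 = 1.048
Session 1 has the higher sensitivity.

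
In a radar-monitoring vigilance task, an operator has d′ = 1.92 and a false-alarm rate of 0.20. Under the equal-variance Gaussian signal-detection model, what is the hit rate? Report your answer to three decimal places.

hit rate = 0.860

z(false-alarm rate) = z(0.20) = -0.8416
z(H) = z(FA) + d' = -0.8416 + 1.92 = 1.0784
hit rate = Φ(1.0784) = 0.8596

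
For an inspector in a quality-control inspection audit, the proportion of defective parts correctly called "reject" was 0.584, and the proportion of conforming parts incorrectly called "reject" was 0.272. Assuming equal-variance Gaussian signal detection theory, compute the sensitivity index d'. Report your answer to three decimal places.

d' = 0.819

z(H) = z(0.584) = 0.2121
z(FA) = z(0.272) = -0.6068
d' = z(H) − z(FA) = 0.2121 − (-0.6068) = 0.8189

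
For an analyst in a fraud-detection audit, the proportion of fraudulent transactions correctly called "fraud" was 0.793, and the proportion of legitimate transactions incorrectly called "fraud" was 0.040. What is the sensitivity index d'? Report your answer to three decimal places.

d' = 2.568

z(H) = 0.8169
z(FA) = -1.7507
d' = z(H) − z(FA) = 0.8169 − (-1.7507) = 2.5676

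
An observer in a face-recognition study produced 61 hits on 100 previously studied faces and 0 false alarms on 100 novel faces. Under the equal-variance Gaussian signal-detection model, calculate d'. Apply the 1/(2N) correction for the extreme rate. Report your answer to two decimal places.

The false-alarm rate is 0/100 = 0, so apply the 1/(2N) correction: FA → 1/(2·100) = 0.00500.
z(H) = z(0.61000) = 0.279
z(FA) = z(0.00500) = -2.576
d' = 0.279 − (-2.576) = 2.855

d' = 2.86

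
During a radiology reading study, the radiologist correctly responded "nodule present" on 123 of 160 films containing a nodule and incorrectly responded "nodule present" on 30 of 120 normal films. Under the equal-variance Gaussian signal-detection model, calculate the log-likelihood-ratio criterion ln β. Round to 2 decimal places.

H = 123/160 = 0.7688
FA = 30/120 = 0.2500
z(H) = z(0.7688) = 0.735
z(FA) = z(0.2500) = -0.674
ln β = −½·[z(H)² − z(FA)²] = −0.5 × (0.540 − 0.454) = -0.043

ln β = -0.04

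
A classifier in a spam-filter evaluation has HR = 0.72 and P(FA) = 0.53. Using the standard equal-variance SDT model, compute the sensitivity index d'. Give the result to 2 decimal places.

d' = 0.51

z(H) = 0.583
z(FA) = 0.075
d' = z(H) − z(FA) = 0.583 − 0.075 = 0.508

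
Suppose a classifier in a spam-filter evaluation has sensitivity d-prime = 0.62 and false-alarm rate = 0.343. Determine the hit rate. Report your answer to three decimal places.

hit rate = 0.585

z(false-alarm rate) = z(0.343) = -0.4043
z(H) = z(FA) + d' = -0.4043 + 0.62 = 0.2157
hit rate = Φ(0.2157) = 0.5854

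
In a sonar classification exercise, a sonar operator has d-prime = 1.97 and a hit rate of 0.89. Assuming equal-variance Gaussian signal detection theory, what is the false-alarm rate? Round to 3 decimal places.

z(hit rate) = z(0.89) = 1.2265
z(FA) = z(H) − d' = 1.2265 − 1.97 = -0.7435
false-alarm rate = Φ(-0.7435) = 0.2286

false-alarm rate = 0.229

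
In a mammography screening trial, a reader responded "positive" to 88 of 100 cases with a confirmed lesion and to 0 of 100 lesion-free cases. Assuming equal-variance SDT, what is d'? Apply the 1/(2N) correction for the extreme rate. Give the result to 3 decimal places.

d' = 3.751

The false-alarm rate is 0/100 = 0, so apply the 1/(2N) correction: FA → 1/(2·100) = 0.00500.
z(H) = z(0.88000) = 1.1750
z(FA) = z(0.00500) = -2.5758
d' = 1.1750 − (-2.5758) = 3.7508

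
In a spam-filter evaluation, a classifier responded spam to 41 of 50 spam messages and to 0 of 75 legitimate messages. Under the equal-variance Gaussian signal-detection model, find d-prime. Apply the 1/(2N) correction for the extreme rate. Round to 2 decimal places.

The false-alarm rate is 0/75 = 0, so apply the 1/(2N) correction: FA → 1/(2·75) = 0.00667.
z(H) = z(0.82000) = 0.915
z(FA) = z(0.00667) = -2.475
d' = 0.915 − (-2.475) = 3.390

d-prime = 3.39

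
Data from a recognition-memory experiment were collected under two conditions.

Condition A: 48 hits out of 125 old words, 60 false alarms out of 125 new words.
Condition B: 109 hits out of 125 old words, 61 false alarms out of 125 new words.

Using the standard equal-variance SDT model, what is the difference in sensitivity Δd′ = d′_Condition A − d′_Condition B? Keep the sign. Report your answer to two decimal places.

Condition A: z(0.3840) = -0.295, z(0.4800) = -0.050, d' = -0.245
Condition B: z(0.8720) = 1.136, z(0.4880) = -0.030, d' = 1.166
Δd' = d'_Condition A − d'_Condition B = -0.245 − 1.166 = -1.411
Condition B has the higher sensitivity.

Δd′ = -1.41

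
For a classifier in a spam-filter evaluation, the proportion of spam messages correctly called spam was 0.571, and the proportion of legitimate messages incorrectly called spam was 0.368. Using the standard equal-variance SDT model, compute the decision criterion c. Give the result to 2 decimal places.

Φ⁻¹(H) = Φ⁻¹(0.571) = 0.179
Φ⁻¹(FA) = Φ⁻¹(0.368) = -0.337
c = −½·[z(H) + z(FA)] = −0.5 × (0.179 + (-0.337)) = 0.079
c > 0: the classifier has a conservative response bias.

c = 0.08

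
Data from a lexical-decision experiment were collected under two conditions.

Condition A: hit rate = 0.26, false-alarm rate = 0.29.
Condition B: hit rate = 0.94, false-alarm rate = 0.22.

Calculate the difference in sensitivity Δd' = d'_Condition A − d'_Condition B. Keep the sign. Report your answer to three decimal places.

Δd' = -2.417

Condition A: z(0.26) = -0.6433, z(0.29) = -0.5534, d' = -0.0899
Condition B: z(0.94) = 1.5548, z(0.22) = -0.7722, d' = 2.3270
Δd' = d'_Condition A − d'_Condition B = -0.0899 − 2.3270 = -2.4169
Condition B has the higher sensitivity.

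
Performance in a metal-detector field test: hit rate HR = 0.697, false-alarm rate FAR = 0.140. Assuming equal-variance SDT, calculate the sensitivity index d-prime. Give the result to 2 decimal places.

d-prime = 1.60

z(H) = 0.516
z(FA) = -1.080
d' = z(H) − z(FA) = 0.516 − (-1.080) = 1.596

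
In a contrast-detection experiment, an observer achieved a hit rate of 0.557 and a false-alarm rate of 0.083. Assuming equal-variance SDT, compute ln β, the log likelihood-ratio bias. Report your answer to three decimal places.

z(H) = z(0.557) = 0.1434
z(FA) = z(0.083) = -1.3852
ln β = −½·[z(H)² − z(FA)²] = −0.5 × (0.0206 − 1.9188) = 0.9491

ln β = 0.949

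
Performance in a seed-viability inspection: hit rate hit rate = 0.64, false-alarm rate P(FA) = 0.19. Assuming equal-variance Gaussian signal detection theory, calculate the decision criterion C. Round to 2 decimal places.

C = 0.26

z(H) = z(0.64) = 0.358
z(FA) = z(0.19) = -0.878
c = −½·[z(H) + z(FA)] = −0.5 × (0.358 + (-0.878)) = 0.260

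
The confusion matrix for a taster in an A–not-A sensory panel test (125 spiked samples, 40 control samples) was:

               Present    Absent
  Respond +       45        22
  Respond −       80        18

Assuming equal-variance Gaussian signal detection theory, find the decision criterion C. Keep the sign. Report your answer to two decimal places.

H = 45/125 = 0.3600
FA = 22/40 = 0.5500
Φ⁻¹(0.3600) = -0.3585, Φ⁻¹(0.5500) = 0.1257
c = −½·[z(H) + z(FA)] = −0.5 × (-0.3585 + 0.1257) = 0.1164
c > 0: the taster has a conservative response bias.

C = 0.12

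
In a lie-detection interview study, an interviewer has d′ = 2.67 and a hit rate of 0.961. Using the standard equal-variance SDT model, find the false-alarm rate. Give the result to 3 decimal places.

false-alarm rate = 0.182

z(hit rate) = z(0.961) = 1.7624
z(FA) = z(H) − d' = 1.7624 − 2.67 = -0.9076
false-alarm rate = Φ(-0.9076) = 0.1820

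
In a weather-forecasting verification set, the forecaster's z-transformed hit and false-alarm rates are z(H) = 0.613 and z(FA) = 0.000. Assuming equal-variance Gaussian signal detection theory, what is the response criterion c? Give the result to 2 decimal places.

c = -0.31

c = −½·[z(H) + z(FA)] = −½·(0.613 + 0.000) = -0.3065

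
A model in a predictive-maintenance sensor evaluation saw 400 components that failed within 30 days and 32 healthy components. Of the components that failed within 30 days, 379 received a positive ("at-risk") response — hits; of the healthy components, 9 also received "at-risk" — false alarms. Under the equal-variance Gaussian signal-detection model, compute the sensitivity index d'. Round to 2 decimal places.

H = 379/400 = 0.9475
FA = 9/32 = 0.2812
z(0.9475) = 1.621, z(0.2812) = -0.579
d' = z(H) − z(FA) = 1.621 − (-0.579) = 2.200

d' = 2.20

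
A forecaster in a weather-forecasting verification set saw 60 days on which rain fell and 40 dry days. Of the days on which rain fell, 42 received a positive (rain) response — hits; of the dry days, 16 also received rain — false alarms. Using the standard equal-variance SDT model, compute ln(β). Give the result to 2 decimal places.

ln β = -0.11

H = 42/60 = 0.7000
FA = 16/40 = 0.4000
z(H) = 0.524
z(FA) = -0.253
ln β = −½·[z(H)² − z(FA)²] = −0.5 × (0.275 − 0.064) = -0.1055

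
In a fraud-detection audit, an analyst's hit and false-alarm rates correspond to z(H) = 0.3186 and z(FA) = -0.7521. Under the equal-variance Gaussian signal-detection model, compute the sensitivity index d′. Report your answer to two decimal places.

d' = z(H) − z(FA) = 0.3186 − (-0.7521) = 1.0707

d′ = 1.07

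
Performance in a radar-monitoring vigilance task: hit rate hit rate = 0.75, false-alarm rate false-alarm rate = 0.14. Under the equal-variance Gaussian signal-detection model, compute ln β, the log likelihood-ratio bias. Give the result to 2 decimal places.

Φ⁻¹(H) = 0.674
Φ⁻¹(FA) = -1.080
ln β = −½·[z(H)² − z(FA)²] = −0.5 × (0.454 − 1.166) = 0.356

ln β = 0.36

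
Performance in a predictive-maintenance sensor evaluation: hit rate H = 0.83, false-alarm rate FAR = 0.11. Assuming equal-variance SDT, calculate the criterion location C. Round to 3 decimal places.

C = 0.136

z(H) = z(0.83) = 0.9542
z(FA) = z(0.11) = -1.2265
c = −½·[z(H) + z(FA)] = −0.5 × (0.9542 + (-1.2265)) = 0.13615
c > 0: the model has a conservative response bias.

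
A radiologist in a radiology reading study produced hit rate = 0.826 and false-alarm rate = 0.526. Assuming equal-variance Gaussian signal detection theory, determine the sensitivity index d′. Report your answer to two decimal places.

z(H) = 0.938
z(FA) = 0.065
d' = z(H) − z(FA) = 0.938 − 0.065 = 0.873

d′ = 0.87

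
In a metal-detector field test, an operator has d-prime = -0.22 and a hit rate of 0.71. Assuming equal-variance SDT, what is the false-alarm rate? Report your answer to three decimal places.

false-alarm rate = 0.780

z(hit rate) = z(0.71) = 0.5534
z(FA) = z(H) − d' = 0.5534 − (-0.22) = 0.7734
false-alarm rate = Φ(0.7734) = 0.7804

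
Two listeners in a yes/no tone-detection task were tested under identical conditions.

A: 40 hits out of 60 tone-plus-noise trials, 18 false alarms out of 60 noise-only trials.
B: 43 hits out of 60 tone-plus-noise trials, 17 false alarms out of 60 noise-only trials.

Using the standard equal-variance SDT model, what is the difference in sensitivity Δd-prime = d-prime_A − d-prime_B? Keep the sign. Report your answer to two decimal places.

Δd-prime = -0.19

A: z(0.6667) = 0.431, z(0.3000) = -0.524, d' = 0.955
B: z(0.7167) = 0.573, z(0.2833) = -0.573, d' = 1.146
Δd' = d'_A − d'_B = 0.955 − 1.146 = -0.191
B has the higher sensitivity.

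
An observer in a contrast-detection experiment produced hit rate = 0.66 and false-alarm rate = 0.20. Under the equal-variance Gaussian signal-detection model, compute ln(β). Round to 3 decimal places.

z(H) = 0.4125
z(FA) = -0.8416
ln β = −½·[z(H)² − z(FA)²] = −0.5 × (0.1702 − 0.7083) = 0.26905

ln β = 0.269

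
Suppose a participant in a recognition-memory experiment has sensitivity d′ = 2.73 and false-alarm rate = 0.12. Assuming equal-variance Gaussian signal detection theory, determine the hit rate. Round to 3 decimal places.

hit rate = 0.940

z(false-alarm rate) = z(0.12) = -1.1750
z(H) = z(FA) + d' = -1.1750 + 2.73 = 1.5550
hit rate = Φ(1.5550) = 0.9400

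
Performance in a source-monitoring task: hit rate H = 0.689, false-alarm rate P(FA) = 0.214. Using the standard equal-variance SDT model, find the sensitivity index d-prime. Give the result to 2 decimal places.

z(H) = z(0.689) = 0.4930
z(FA) = z(0.214) = -0.7926
d' = z(H) − z(FA) = 0.4930 − (-0.7926) = 1.2856

d-prime = 1.29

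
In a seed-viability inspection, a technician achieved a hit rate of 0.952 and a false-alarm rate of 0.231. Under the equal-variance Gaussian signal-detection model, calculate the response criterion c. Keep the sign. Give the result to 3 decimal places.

c = -0.465

z(0.952) = 1.6646, z(0.231) = -0.7356
c = −½·[z(H) + z(FA)] = −0.5 × (1.6646 + (-0.7356)) = -0.4645
c < 0: the technician has a liberal response bias.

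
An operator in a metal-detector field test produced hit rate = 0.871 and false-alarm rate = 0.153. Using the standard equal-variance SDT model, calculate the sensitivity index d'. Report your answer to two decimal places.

z(H) = 1.1311
z(FA) = -1.0237
d' = z(H) − z(FA) = 1.1311 − (-1.0237) = 2.1548

d' = 2.15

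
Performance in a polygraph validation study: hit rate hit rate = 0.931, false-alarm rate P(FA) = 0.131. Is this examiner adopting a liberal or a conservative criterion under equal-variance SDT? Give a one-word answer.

liberal

z(H) = 1.483, z(FA) = -1.122
c = −½·(z(H) + z(FA)) = -0.1805
c < 0 → liberal criterion (biased toward responding “yes”).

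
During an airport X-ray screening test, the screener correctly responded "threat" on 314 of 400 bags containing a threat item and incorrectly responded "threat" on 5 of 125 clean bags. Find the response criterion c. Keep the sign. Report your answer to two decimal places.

H = 314/400 = 0.7850
FA = 5/125 = 0.0400
Φ⁻¹(0.7850) = 0.7892, Φ⁻¹(0.0400) = -1.7507
c = −½·[z(H) + z(FA)] = −0.5 × (0.7892 + (-1.7507)) = 0.48075
c > 0: the screener has a conservative response bias.

c = 0.48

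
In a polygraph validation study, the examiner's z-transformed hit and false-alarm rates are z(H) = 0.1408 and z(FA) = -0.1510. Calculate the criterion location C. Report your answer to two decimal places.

c = −½·[z(H) + z(FA)] = −½·(0.1408 + (-0.1510)) = 0.0051
c > 0: the examiner has a conservative response bias.

C = 0.01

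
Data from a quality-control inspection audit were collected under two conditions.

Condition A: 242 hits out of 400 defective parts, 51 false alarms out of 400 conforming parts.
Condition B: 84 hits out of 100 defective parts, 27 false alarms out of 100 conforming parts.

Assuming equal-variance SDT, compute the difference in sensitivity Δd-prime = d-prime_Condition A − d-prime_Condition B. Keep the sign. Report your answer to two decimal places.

Condition A: z(0.6050) = 0.266, z(0.1275) = -1.138, d' = 1.404
Condition B: z(0.8400) = 0.994, z(0.2700) = -0.613, d' = 1.607
Δd' = d'_Condition A − d'_Condition B = 1.404 − 1.607 = -0.203
Condition B has the higher sensitivity.

Δd-prime = -0.20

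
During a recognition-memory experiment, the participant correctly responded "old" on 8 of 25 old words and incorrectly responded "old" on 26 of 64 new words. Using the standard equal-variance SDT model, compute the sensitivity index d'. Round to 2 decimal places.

d' = -0.23

H = 8/25 = 0.3200
FA = 26/64 = 0.4062
z(H) = z(0.3200) = -0.4677
z(FA) = z(0.4062) = -0.2373
d' = z(H) − z(FA) = -0.4677 − (-0.2373) = -0.2304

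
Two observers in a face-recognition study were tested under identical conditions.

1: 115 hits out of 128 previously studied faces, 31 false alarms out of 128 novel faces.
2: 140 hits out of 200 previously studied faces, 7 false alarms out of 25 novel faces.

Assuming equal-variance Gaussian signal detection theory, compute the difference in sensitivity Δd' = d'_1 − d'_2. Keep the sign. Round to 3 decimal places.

Δd' = 0.865

1: z(0.8984) = 1.2725, z(0.2422) = -0.6992, d' = 1.9717
2: z(0.7000) = 0.5244, z(0.2800) = -0.5828, d' = 1.1072
Δd' = d'_1 − d'_2 = 1.9717 − 1.1072 = 0.8645
1 has the higher sensitivity.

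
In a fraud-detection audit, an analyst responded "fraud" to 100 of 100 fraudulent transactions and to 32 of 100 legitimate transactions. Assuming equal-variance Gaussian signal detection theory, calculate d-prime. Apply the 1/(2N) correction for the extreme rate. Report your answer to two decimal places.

The hit rate is 100/100 = 1, so apply the 1/(2N) correction: H → 1 − 1/(2·100) = 0.99500.
z(H) = z(0.99500) = 2.576
z(FA) = z(0.32000) = -0.468
d' = 2.576 − (-0.468) = 3.044

d-prime = 3.04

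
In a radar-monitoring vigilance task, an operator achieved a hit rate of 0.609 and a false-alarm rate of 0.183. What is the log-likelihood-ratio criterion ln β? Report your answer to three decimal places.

ln β = 0.370

z(H) = z(0.609) = 0.2767
z(FA) = z(0.183) = -0.9040
ln β = −½·[z(H)² − z(FA)²] = −0.5 × (0.0766 − 0.8172) = 0.3703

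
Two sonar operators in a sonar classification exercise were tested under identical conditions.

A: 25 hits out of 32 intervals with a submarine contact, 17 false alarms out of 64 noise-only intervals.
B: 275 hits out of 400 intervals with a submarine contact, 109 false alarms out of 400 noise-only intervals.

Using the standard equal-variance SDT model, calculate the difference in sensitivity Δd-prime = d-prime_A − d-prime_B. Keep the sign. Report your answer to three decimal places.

Δd-prime = 0.308

A: z(0.7812) = 0.7763, z(0.2656) = -0.6262, d' = 1.4025
B: z(0.6875) = 0.4888, z(0.2725) = -0.6053, d' = 1.0941
Δd' = d'_A − d'_B = 1.4025 − 1.0941 = 0.3084
A has the higher sensitivity.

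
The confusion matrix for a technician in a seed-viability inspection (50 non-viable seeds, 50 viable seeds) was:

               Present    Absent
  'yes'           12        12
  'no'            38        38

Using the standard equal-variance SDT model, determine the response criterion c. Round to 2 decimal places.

c = 0.71

H = 12/50 = 0.2400
FA = 12/50 = 0.2400
z(H) = -0.706
z(FA) = -0.706
c = −½·[z(H) + z(FA)] = −0.5 × (-0.706 + (-0.706)) = 0.706
c > 0: the technician has a conservative response bias.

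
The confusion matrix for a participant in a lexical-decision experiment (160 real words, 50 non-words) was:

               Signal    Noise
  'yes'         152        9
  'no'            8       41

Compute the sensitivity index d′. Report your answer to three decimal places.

H = 152/160 = 0.9500
FA = 9/50 = 0.1800
z(H) = 1.6449
z(FA) = -0.9154
d' = z(H) − z(FA) = 1.6449 − (-0.9154) = 2.5603

d′ = 2.560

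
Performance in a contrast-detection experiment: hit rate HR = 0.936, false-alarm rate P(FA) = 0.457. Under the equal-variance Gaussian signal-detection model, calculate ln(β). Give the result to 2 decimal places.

ln β = -1.15

z(H) = 1.522
z(FA) = -0.108
ln β = −½·[z(H)² − z(FA)²] = −0.5 × (2.316 − 0.012) = -1.152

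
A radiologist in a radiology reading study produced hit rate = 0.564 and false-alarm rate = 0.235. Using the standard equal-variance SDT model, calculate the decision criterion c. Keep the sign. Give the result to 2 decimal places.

c = 0.28

Φ⁻¹(H) = Φ⁻¹(0.564) = 0.161
Φ⁻¹(FA) = Φ⁻¹(0.235) = -0.722
c = −½·[z(H) + z(FA)] = −0.5 × (0.161 + (-0.722)) = 0.2805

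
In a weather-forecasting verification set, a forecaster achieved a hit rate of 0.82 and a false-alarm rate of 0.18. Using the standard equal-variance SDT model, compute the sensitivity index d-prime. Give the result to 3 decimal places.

d-prime = 1.831

Φ⁻¹(0.82) = 0.9154, Φ⁻¹(0.18) = -0.9154
d' = z(H) − z(FA) = 0.9154 − (-0.9154) = 1.8308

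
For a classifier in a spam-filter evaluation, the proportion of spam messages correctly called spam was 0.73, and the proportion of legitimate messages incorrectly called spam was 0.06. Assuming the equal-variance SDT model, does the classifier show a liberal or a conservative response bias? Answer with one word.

z(H) = 0.613, z(FA) = -1.555
c = −½·(z(H) + z(FA)) = 0.471
c > 0 → conservative criterion (biased toward responding “no”).

conservative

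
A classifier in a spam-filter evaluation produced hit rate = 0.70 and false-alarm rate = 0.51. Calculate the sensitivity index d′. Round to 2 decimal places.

d′ = 0.50

Φ⁻¹(H) = Φ⁻¹(0.70) = 0.524
Φ⁻¹(FA) = Φ⁻¹(0.51) = 0.025
d' = z(H) − z(FA) = 0.524 − 0.025 = 0.499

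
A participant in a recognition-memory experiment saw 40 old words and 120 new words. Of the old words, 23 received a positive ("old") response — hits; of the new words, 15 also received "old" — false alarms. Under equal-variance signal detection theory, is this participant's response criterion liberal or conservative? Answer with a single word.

z(H) = 0.189, z(FA) = -1.150
c = −½·(z(H) + z(FA)) = 0.4805
c > 0 → conservative criterion (biased toward responding “no”).

conservative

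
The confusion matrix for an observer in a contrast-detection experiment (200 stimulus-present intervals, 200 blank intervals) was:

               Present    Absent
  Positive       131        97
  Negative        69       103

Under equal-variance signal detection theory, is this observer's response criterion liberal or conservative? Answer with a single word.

liberal

z(H) = 0.399, z(FA) = -0.038
c = −½·(z(H) + z(FA)) = -0.1805
c < 0 → liberal criterion (biased toward responding “yes”).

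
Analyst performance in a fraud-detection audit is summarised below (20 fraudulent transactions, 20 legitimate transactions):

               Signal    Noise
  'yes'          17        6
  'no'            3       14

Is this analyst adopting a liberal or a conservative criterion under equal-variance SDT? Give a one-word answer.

liberal

z(H) = 1.036, z(FA) = -0.524
c = −½·(z(H) + z(FA)) = -0.256
c < 0 → liberal criterion (biased toward responding “yes”).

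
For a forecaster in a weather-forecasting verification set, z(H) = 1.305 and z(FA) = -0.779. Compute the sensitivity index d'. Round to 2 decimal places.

d' = 2.08

d' = z(H) − z(FA) = 1.305 − (-0.779) = 2.084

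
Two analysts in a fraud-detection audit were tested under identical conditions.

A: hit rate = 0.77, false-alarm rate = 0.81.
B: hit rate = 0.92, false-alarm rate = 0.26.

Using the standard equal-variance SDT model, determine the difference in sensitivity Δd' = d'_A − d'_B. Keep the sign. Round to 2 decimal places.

A: z(0.77) = 0.739, z(0.81) = 0.878, d' = -0.139
B: z(0.92) = 1.405, z(0.26) = -0.643, d' = 2.048
Δd' = d'_A − d'_B = -0.139 − 2.048 = -2.187
B has the higher sensitivity.

Δd' = -2.19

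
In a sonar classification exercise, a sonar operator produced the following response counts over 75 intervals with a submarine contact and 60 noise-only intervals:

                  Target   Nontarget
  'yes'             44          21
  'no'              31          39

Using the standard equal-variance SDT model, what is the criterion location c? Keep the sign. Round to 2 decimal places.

c = 0.08

H = 44/75 = 0.5867
FA = 21/60 = 0.3500
z(H) = z(0.5867) = 0.219
z(FA) = z(0.3500) = -0.385
c = −½·[z(H) + z(FA)] = −0.5 × (0.219 + (-0.385)) = 0.083
c > 0: the sonar operator has a conservative response bias.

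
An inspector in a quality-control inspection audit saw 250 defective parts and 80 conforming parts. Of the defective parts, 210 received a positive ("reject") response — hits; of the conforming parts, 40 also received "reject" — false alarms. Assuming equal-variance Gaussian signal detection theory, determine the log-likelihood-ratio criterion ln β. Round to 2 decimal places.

ln β = -0.49

H = 210/250 = 0.8400
FA = 40/80 = 0.5000
z(H) = z(0.8400) = 0.994
z(FA) = z(0.5000) = 0.000
ln β = −½·[z(H)² − z(FA)²] = −0.5 × (0.988 − 0.000) = -0.494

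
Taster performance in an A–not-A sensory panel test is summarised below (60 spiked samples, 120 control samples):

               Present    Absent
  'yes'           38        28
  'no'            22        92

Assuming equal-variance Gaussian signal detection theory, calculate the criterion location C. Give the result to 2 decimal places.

H = 38/60 = 0.6333
FA = 28/120 = 0.2333
z(H) = z(0.6333) = 0.3406
z(FA) = z(0.2333) = -0.7280
c = −½·[z(H) + z(FA)] = −0.5 × (0.3406 + (-0.7280)) = 0.1937
c > 0: the taster has a conservative response bias.

C = 0.19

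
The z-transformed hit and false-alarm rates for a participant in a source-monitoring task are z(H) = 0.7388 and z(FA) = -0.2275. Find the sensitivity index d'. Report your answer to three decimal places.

d' = 0.966

d' = z(H) − z(FA) = 0.7388 − (-0.2275) = 0.9663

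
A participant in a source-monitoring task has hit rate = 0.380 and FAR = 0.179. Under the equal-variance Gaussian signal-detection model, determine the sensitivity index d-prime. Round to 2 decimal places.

Φ⁻¹(H) = -0.305
Φ⁻¹(FA) = -0.919
d' = z(H) − z(FA) = -0.305 − (-0.919) = 0.614

d-prime = 0.61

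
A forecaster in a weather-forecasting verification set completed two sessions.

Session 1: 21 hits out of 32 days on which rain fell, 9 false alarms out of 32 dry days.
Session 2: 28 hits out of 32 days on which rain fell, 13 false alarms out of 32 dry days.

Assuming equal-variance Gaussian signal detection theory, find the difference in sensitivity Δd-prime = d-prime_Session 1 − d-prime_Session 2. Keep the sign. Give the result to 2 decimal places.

Session 1: z(0.6562) = 0.402, z(0.2812) = -0.579, d' = 0.981
Session 2: z(0.8750) = 1.150, z(0.4062) = -0.237, d' = 1.387
Δd' = d'_Session 1 − d'_Session 2 = 0.981 − 1.387 = -0.406
Session 2 has the higher sensitivity.

Δd-prime = -0.41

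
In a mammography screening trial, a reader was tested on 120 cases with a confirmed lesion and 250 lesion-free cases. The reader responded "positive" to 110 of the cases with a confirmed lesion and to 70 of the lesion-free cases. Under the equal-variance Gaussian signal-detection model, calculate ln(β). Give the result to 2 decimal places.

ln β = -0.79

H = 110/120 = 0.9167
FA = 70/250 = 0.2800
Φ⁻¹(H) = Φ⁻¹(0.9167) = 1.383
Φ⁻¹(FA) = Φ⁻¹(0.2800) = -0.583
ln β = −½·[z(H)² − z(FA)²] = −0.5 × (1.913 − 0.340) = -0.7865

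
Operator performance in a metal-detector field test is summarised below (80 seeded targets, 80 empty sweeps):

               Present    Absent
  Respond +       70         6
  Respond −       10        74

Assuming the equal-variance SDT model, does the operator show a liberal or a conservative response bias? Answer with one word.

z(H) = 1.150, z(FA) = -1.440
c = −½·(z(H) + z(FA)) = 0.145
c > 0 → conservative criterion (biased toward responding “no”).

conservative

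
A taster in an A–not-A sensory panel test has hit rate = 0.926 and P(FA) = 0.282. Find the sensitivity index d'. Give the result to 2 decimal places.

d' = 2.02

z(H) = z(0.926) = 1.447
z(FA) = z(0.282) = -0.577
d' = z(H) − z(FA) = 1.447 − (-0.577) = 2.024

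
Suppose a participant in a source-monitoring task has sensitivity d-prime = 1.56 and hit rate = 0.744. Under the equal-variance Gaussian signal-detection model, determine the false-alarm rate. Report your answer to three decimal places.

z(hit rate) = z(0.744) = 0.6557
z(FA) = z(H) − d' = 0.6557 − 1.56 = -0.9043
false-alarm rate = Φ(-0.9043) = 0.1829

false-alarm rate = 0.183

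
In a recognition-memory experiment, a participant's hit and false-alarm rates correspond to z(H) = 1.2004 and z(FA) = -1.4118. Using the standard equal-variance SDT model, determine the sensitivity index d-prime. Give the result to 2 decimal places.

d' = z(H) − z(FA) = 1.2004 − (-1.4118) = 2.6122

d-prime = 2.61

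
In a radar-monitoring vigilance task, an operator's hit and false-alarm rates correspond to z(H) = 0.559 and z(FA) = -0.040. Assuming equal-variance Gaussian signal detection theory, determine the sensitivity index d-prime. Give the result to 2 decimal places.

d-prime = 0.60

d' = z(H) − z(FA) = 0.559 − (-0.040) = 0.599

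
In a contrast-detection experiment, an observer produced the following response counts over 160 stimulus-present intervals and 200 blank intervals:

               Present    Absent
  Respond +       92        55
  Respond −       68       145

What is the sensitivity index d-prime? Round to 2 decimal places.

d-prime = 0.79

H = 92/160 = 0.5750
FA = 55/200 = 0.2750
z(H) = z(0.5750) = 0.189
z(FA) = z(0.2750) = -0.598
d' = z(H) − z(FA) = 0.189 − (-0.598) = 0.787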